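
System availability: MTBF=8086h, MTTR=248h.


Availability = MTBF / (MTBF + MTTR)
Availability = 8086 / (8086 + 248)
Availability = 8086 / 8334
Availability = 97.0242%

97.0242%


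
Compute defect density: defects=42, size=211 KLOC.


Defect density = defects / KLOC
Defect density = 42 / 211
Defect density = 0.199 defects/KLOC

0.199 defects/KLOC


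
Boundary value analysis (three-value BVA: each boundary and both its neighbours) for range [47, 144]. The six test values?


Range: [47, 144]
Boundaries: just below min, min, min+1, max-1, max, just above max
Values: [46, 47, 48, 143, 144, 145]

[46, 47, 48, 143, 144, 145]


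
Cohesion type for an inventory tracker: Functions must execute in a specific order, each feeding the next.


Reasoning: Output of one is input to next
Type: Sequential cohesion

Sequential cohesion


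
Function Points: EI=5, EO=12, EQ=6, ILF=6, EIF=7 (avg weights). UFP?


UFP = EI*4 + EO*5 + EQ*4 + ILF*10 + EIF*7
UFP = 5*4 + 12*5 + 6*4 + 6*10 + 7*7
UFP = 20 + 60 + 24 + 60 + 49
UFP = 213

213


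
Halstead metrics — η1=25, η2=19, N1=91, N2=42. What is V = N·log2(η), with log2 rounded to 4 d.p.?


Formula: V = N * log2(η), where N = N1 + N2 and η = η1 + η2
η = 25 + 19 = 44
N = 91 + 42 = 133
log2(44) ≈ 5.4594
V = 133 * 5.4594 = 726.10

726.10


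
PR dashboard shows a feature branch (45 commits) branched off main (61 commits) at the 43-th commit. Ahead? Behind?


Common ancestor: commit #43
feature commits after divergence: 45 - 43 = 2
main commits after divergence: 61 - 43 = 18
feature is 2 commits ahead of main
main is 18 commits ahead of feature

feature ahead: 2, main ahead: 18


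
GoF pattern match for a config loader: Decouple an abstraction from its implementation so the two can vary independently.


This matches the Bridge pattern

Bridge


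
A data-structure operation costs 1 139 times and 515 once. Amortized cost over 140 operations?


Formula: Amortized cost = Total cost / Operations
Total cost = (139 * 1) + (1 * 515)
Total cost = 139 + 515 = 654
Amortized = 654 / 140 = 4.6714

4.6714


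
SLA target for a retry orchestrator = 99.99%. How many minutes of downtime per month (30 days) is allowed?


Formula: allowed downtime = period * (100 - SLA) / 100
Period (month (30 days)) = 43200 minutes
Unavailability fraction = (100 - 99.99) / 100
Allowed downtime = 43200 * (100 - 99.99) / 100
Allowed downtime = 4.32 minutes

4.32 minutes


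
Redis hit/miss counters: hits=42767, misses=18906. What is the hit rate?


Formula: hit rate = hits / (hits + misses) * 100
hit rate = 42767 / (42767 + 18906) * 100
hit rate = 42767 / 61673 * 100
hit rate = 69.34%

69.34%


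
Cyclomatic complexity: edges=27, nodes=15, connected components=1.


Formula: V(G) = E - N + 2P
V(G) = 27 - 15 + 2*1
V(G) = 12 + 2
V(G) = 14

14


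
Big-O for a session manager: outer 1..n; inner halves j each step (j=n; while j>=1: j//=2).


Reasoning: n times log n
Complexity: O(n log n)

O(n log n)


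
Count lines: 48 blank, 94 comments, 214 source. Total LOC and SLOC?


Total LOC = blank + comment + code
Total LOC = 48 + 94 + 214 = 356
SLOC (source only) = code = 214

Total LOC: 356, SLOC: 214


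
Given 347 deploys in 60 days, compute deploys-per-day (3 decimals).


Formula: deployments per day = releases / days
= 347 / 60
= 5.783 deploys/day
(equivalently, 40.48 deploys/week)

5.783 deploys/day


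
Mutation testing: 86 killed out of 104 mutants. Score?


Mutation score = killed / total * 100
Mutation score = 86 / 104 * 100
Mutation score = 82.69%

82.69%


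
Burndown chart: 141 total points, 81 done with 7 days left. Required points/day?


Formula: Required rate = Remaining points / Days left
Remaining = 141 - 81 = 60 points
Required rate = 60 / 7 = 8.57 points/day

8.57 points/day


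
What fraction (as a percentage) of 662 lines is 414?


Coverage = covered / total * 100
Coverage = 414 / 662 * 100
Coverage = 62.54%

62.54%


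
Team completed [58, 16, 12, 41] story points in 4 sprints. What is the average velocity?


Formula: Avg velocity = Total points / Number of sprints
Points: [58, 16, 12, 41]
Sum = 58 + 16 + 12 + 41 = 127
Avg velocity = 127 / 4 = 31.75 points/sprint

31.75 points/sprint


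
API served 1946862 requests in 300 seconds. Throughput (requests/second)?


Formula: throughput = requests / seconds
throughput = 1946862 / 300
throughput = 6489.54 requests/second

6489.54 requests/second


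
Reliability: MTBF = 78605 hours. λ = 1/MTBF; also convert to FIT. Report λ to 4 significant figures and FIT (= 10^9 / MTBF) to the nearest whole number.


Formula: λ = 1 / MTBF; FIT = λ × 1e9 = 1e9 / MTBF
λ = 1 / 78605 ≈ 1.272e-05 failures/hour
FIT = 1e9 / 78605 ≈ 12722 failures per 1e9 hours (nearest whole number)

λ = 1.272e-05 /h, FIT = 12722


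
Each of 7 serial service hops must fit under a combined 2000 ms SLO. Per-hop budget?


Formula: per_stage = total_budget / stages
per_stage = 2000 / 7
per_stage = 285.71 ms

285.71 ms


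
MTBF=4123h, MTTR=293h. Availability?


Availability = MTBF / (MTBF + MTTR)
Availability = 4123 / (4123 + 293)
Availability = 4123 / 4416
Availability = 93.365%

93.365%


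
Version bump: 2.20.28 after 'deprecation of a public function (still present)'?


Current: 2.20.28
Change category: 'deprecation of a public function (still present)' → minor bump
SemVer rule: minor bump → increment MINOR, reset PATCH to 0 (MAJOR unchanged)
New: 2.21.0

2.21.0


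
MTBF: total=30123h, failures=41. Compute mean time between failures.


Formula: MTBF = Total operating time / Number of failures
MTBF = 30123 / 41
MTBF = 734.71 hours

734.71 hours


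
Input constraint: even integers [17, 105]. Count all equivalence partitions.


Constraint: even integers in [17, 105]
Class 1: x < 17 — out-of-range invalid
Class 2: x in [17,105] but odd — wrong type invalid
Class 3: x in [17,105] and even — valid
Class 4: x > 105 — out-of-range invalid
Total equivalence classes: 4

4 equivalence classes


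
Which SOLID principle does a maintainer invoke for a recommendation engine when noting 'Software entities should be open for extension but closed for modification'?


This describes the Open/Closed Principle (OCP)

Open/Closed Principle (OCP)


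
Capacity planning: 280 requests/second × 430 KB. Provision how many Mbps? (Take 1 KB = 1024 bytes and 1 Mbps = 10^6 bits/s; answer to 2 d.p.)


Formula: Mbps = payload_bytes * RPS * 8 / 1e6
Payload per request = 430 KB = 430 * 1024 = 440320 bytes
Total bytes/sec = 440320 * 280 = 123289600
Total bits/sec = 123289600 * 8 = 986316800
Mbps = 986316800 / 1e6 = 986.32

986.32 Mbps


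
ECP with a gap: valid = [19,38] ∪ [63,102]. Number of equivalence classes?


Valid ranges: [19,38] and [63,102]
Class 1: x < 19 — invalid
Class 2: 19 ≤ x ≤ 38 — valid
Class 3: 38 < x < 63 — invalid (gap between ranges)
Class 4: 63 ≤ x ≤ 102 — valid
Class 5: x > 102 — invalid
Total equivalence classes: 5

5 equivalence classes


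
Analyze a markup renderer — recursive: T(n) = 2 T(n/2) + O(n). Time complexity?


Reasoning: master theorem case 2 (merge-sort recurrence)
Complexity: O(n log n)

O(n log n)


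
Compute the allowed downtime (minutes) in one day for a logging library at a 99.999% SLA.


Formula: allowed downtime = period * (100 - SLA) / 100
Period (day) = 1440 minutes
Unavailability fraction = (100 - 99.999) / 100
Allowed downtime = 1440 * (100 - 99.999) / 100
Allowed downtime = 0.0144 minutes

0.0144 minutes


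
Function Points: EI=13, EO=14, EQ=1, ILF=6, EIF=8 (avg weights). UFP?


UFP = EI*4 + EO*5 + EQ*4 + ILF*10 + EIF*7
UFP = 13*4 + 14*5 + 1*4 + 6*10 + 8*7
UFP = 52 + 70 + 4 + 60 + 56
UFP = 242

242


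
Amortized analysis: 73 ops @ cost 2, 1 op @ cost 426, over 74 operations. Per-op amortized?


Formula: Amortized cost = Total cost / Operations
Total cost = (73 * 2) + (1 * 426)
Total cost = 146 + 426 = 572
Amortized = 572 / 74 = 7.7297

7.7297


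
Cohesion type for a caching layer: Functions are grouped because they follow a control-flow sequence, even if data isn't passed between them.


Reasoning: Grouped by order of execution within a routine, not by data flow
Type: Procedural cohesion

Procedural cohesion


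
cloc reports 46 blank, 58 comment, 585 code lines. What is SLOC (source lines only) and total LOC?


Total LOC = blank + comment + code
Total LOC = 46 + 58 + 585 = 689
SLOC (source only) = code = 585

Total LOC: 689, SLOC: 585


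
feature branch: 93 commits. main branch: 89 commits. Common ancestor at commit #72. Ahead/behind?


Common ancestor: commit #72
feature commits after divergence: 93 - 72 = 21
main commits after divergence: 89 - 72 = 17
feature is 21 commits ahead of main
main is 17 commits ahead of feature

feature ahead: 21, main ahead: 17


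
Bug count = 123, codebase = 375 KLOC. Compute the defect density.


Defect density = defects / KLOC
Defect density = 123 / 375
Defect density = 0.328 defects/KLOC

0.328 defects/KLOC


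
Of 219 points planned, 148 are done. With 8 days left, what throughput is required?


Formula: Required rate = Remaining points / Days left
Remaining = 219 - 148 = 71 points
Required rate = 71 / 8 = 8.88 points/day

8.88 points/day


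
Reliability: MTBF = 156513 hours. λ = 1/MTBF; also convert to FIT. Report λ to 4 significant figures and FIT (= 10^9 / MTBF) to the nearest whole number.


Formula: λ = 1 / MTBF; FIT = λ × 1e9 = 1e9 / MTBF
λ = 1 / 156513 ≈ 6.389e-06 failures/hour
FIT = 1e9 / 156513 ≈ 6389 failures per 1e9 hours (nearest whole number)

λ = 6.389e-06 /h, FIT = 6389


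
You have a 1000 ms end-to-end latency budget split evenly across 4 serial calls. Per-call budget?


Formula: per_stage = total_budget / stages
per_stage = 1000 / 4
per_stage = 250.0 ms

250.0 ms


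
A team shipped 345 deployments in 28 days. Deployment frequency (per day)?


Formula: deployments per day = releases / days
= 345 / 28
= 12.321 deploys/day
(equivalently, 86.25 deploys/week)

12.321 deploys/day


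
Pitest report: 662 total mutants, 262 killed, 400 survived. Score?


Mutation score = killed / total * 100
Mutation score = 262 / 662 * 100
Mutation score = 39.58%

39.58%


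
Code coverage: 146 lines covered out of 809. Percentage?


Coverage = covered / total * 100
Coverage = 146 / 809 * 100
Coverage = 18.05%

18.05%


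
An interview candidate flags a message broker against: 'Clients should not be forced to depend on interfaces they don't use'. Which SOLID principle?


This describes the Interface Segregation Principle (ISP)

Interface Segregation Principle (ISP)


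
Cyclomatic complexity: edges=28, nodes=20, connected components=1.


Formula: V(G) = E - N + 2P
V(G) = 28 - 20 + 2*1
V(G) = 8 + 2
V(G) = 10

10


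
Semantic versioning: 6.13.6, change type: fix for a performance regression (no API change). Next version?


Current: 6.13.6
Change category: 'fix for a performance regression (no API change)' → patch bump
SemVer rule: patch bump → increment PATCH (MAJOR and MINOR unchanged)
New: 6.13.7

6.13.7


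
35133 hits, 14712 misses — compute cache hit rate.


Formula: hit rate = hits / (hits + misses) * 100
hit rate = 35133 / (35133 + 14712) * 100
hit rate = 35133 / 49845 * 100
hit rate = 70.48%

70.48%


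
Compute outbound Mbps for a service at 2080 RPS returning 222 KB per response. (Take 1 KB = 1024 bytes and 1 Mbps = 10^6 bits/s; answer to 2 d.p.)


Formula: Mbps = payload_bytes * RPS * 8 / 1e6
Payload per request = 222 KB = 222 * 1024 = 227328 bytes
Total bytes/sec = 227328 * 2080 = 472842240
Total bits/sec = 472842240 * 8 = 3782737920
Mbps = 3782737920 / 1e6 = 3782.74

3782.74 Mbps


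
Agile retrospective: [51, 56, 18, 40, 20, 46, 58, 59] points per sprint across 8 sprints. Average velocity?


Formula: Avg velocity = Total points / Number of sprints
Points: [51, 56, 18, 40, 20, 46, 58, 59]
Sum = 51 + 56 + 18 + 40 + 20 + 46 + 58 + 59 = 348
Avg velocity = 348 / 8 = 43.5 points/sprint

43.5 points/sprint


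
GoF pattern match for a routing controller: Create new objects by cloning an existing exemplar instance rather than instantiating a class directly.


This matches the Prototype pattern

Prototype


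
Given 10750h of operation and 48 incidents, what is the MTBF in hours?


Formula: MTBF = Total operating time / Number of failures
MTBF = 10750 / 48
MTBF = 223.96 hours

223.96 hours


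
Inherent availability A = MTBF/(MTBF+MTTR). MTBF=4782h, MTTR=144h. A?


Availability = MTBF / (MTBF + MTTR)
Availability = 4782 / (4782 + 144)
Availability = 4782 / 4926
Availability = 97.0767%

97.0767%


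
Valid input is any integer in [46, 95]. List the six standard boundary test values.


Range: [46, 95]
Boundaries: just below min, min, min+1, max-1, max, just above max
Values: [45, 46, 47, 94, 95, 96]

[45, 46, 47, 94, 95, 96]


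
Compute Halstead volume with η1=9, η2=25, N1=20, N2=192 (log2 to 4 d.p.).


Formula: V = N * log2(η), where N = N1 + N2 and η = η1 + η2
η = 9 + 25 = 34
N = 20 + 192 = 212
log2(34) ≈ 5.0875
V = 212 * 5.0875 = 1078.55

1078.55


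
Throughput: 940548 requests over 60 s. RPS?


Formula: throughput = requests / seconds
throughput = 940548 / 60
throughput = 15675.8 requests/second

15675.8 requests/second


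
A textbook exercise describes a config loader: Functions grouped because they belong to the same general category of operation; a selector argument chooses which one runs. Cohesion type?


Reasoning: Grouped by category of activity, not by data or sequence
Type: Logical cohesion

Logical cohesion


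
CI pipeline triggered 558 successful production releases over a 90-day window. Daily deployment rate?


Formula: deployments per day = releases / days
= 558 / 90
= 6.2 deploys/day
(equivalently, 43.4 deploys/week)

6.2 deploys/day


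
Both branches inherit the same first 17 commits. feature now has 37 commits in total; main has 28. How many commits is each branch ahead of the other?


Common ancestor: commit #17
feature commits after divergence: 37 - 17 = 20
main commits after divergence: 28 - 17 = 11
feature is 20 commits ahead of main
main is 11 commits ahead of feature

feature ahead: 20, main ahead: 11


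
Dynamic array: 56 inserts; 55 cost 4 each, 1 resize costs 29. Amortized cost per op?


Formula: Amortized cost = Total cost / Operations
Total cost = (55 * 4) + (1 * 29)
Total cost = 220 + 29 = 249
Amortized = 249 / 56 = 4.4464

4.4464


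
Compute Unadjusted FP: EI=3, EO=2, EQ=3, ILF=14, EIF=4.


UFP = EI*4 + EO*5 + EQ*4 + ILF*10 + EIF*7
UFP = 3*4 + 2*5 + 3*4 + 14*10 + 4*7
UFP = 12 + 10 + 12 + 140 + 28
UFP = 202

202


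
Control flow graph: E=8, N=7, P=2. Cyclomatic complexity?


Formula: V(G) = E - N + 2P
V(G) = 8 - 7 + 2*2
V(G) = 1 + 4
V(G) = 5

5


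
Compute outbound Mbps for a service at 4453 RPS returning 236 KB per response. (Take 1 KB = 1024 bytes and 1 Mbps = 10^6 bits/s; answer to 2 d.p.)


Formula: Mbps = payload_bytes * RPS * 8 / 1e6
Payload per request = 236 KB = 236 * 1024 = 241664 bytes
Total bytes/sec = 241664 * 4453 = 1076129792
Total bits/sec = 1076129792 * 8 = 8609038336
Mbps = 8609038336 / 1e6 = 8609.04

8609.04 Mbps


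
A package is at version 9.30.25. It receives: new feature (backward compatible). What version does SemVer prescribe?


Current: 9.30.25
Change category: 'new feature (backward compatible)' → minor bump
SemVer rule: minor bump → increment MINOR, reset PATCH to 0 (MAJOR unchanged)
New: 9.31.0

9.31.0


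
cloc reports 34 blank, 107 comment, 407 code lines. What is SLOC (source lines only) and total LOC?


Total LOC = blank + comment + code
Total LOC = 34 + 107 + 407 = 548
SLOC (source only) = code = 407

Total LOC: 548, SLOC: 407


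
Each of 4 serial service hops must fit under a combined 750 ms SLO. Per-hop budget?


Formula: per_stage = total_budget / stages
per_stage = 750 / 4
per_stage = 187.5 ms

187.5 ms


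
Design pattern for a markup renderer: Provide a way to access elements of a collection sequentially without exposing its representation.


This matches the Iterator pattern

Iterator


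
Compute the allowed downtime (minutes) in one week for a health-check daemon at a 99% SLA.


Formula: allowed downtime = period * (100 - SLA) / 100
Period (week) = 10080 minutes
Unavailability fraction = (100 - 99.0) / 100
Allowed downtime = 10080 * (100 - 99.0) / 100
Allowed downtime = 100.8 minutes

100.8 minutes


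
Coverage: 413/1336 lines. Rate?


Coverage = covered / total * 100
Coverage = 413 / 1336 * 100
Coverage = 30.91%

30.91%


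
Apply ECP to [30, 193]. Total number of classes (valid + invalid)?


Valid range: [30, 193]
Class 1: x < 30 — invalid
Class 2: 30 ≤ x ≤ 193 — valid
Class 3: x > 193 — invalid
Total equivalence classes: 3

3 equivalence classes


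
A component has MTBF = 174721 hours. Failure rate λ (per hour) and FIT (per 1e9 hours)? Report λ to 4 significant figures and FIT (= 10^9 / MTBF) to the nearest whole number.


Formula: λ = 1 / MTBF; FIT = λ × 1e9 = 1e9 / MTBF
λ = 1 / 174721 ≈ 5.723e-06 failures/hour
FIT = 1e9 / 174721 ≈ 5723 failures per 1e9 hours (nearest whole number)

λ = 5.723e-06 /h, FIT = 5723


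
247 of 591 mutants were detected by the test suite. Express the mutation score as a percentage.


Mutation score = killed / total * 100
Mutation score = 247 / 591 * 100
Mutation score = 41.79%

41.79%


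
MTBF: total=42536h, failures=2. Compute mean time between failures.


Formula: MTBF = Total operating time / Number of failures
MTBF = 42536 / 2
MTBF = 21268.0 hours

21268.0 hours


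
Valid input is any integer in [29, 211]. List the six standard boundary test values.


Range: [29, 211]
Boundaries: just below min, min, min+1, max-1, max, just above max
Values: [28, 29, 30, 210, 211, 212]

[28, 29, 30, 210, 211, 212]


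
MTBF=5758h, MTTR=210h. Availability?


Availability = MTBF / (MTBF + MTTR)
Availability = 5758 / (5758 + 210)
Availability = 5758 / 5968
Availability = 96.4812%

96.4812%


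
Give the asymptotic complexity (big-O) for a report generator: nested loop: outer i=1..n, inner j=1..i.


Reasoning: triangle: n(n+1)/2 ~ n^2/2
Complexity: O(n^2)

O(n^2)


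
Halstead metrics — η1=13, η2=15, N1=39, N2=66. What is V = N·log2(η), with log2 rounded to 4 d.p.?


Formula: V = N * log2(η), where N = N1 + N2 and η = η1 + η2
η = 13 + 15 = 28
N = 39 + 66 = 105
log2(28) ≈ 4.8074
V = 105 * 4.8074 = 504.78

504.78


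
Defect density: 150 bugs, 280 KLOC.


Defect density = defects / KLOC
Defect density = 150 / 280
Defect density = 0.536 defects/KLOC

0.536 defects/KLOC


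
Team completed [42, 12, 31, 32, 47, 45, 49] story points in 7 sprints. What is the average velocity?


Formula: Avg velocity = Total points / Number of sprints
Points: [42, 12, 31, 32, 47, 45, 49]
Sum = 42 + 12 + 31 + 32 + 47 + 45 + 49 = 258
Avg velocity = 258 / 7 = 36.86 points/sprint

36.86 points/sprint


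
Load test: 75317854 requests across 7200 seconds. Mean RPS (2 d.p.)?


Formula: throughput = requests / seconds
throughput = 75317854 / 7200
throughput = 10460.81 requests/second

10460.81 requests/second


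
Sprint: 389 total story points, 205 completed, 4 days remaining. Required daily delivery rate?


Formula: Required rate = Remaining points / Days left
Remaining = 389 - 205 = 184 points
Required rate = 184 / 4 = 46.0 points/day

46.0 points/day


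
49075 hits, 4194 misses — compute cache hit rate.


Formula: hit rate = hits / (hits + misses) * 100
hit rate = 49075 / (49075 + 4194) * 100
hit rate = 49075 / 53269 * 100
hit rate = 92.13%

92.13%


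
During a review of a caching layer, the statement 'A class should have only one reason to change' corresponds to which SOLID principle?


This describes the Single Responsibility Principle (SRP)

Single Responsibility Principle (SRP)


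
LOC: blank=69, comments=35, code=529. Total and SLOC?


Total LOC = blank + comment + code
Total LOC = 69 + 35 + 529 = 633
SLOC (source only) = code = 529

Total LOC: 633, SLOC: 529


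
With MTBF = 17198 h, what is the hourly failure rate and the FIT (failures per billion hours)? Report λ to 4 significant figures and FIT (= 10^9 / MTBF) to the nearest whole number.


Formula: λ = 1 / MTBF; FIT = λ × 1e9 = 1e9 / MTBF
λ = 1 / 17198 ≈ 5.815e-05 failures/hour
FIT = 1e9 / 17198 ≈ 58146 failures per 1e9 hours (nearest whole number)

λ = 5.815e-05 /h, FIT = 58146


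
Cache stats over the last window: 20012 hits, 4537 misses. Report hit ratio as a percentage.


Formula: hit rate = hits / (hits + misses) * 100
hit rate = 20012 / (20012 + 4537) * 100
hit rate = 20012 / 24549 * 100
hit rate = 81.52%

81.52%


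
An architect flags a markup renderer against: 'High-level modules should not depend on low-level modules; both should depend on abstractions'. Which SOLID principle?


This describes the Dependency Inversion Principle (DIP)

Dependency Inversion Principle (DIP)


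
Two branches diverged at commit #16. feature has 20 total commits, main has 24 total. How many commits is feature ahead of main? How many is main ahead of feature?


Common ancestor: commit #16
feature commits after divergence: 20 - 16 = 4
main commits after divergence: 24 - 16 = 8
feature is 4 commits ahead of main
main is 8 commits ahead of feature

feature ahead: 4, main ahead: 8


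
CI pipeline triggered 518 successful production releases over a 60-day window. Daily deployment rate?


Formula: deployments per day = releases / days
= 518 / 60
= 8.633 deploys/day
(equivalently, 60.43 deploys/week)

8.633 deploys/day


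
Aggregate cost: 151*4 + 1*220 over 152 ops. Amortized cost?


Formula: Amortized cost = Total cost / Operations
Total cost = (151 * 4) + (1 * 220)
Total cost = 604 + 220 = 824
Amortized = 824 / 152 = 5.4211

5.4211


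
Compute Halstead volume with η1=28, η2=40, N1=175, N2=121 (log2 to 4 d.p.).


Formula: V = N * log2(η), where N = N1 + N2 and η = η1 + η2
η = 28 + 40 = 68
N = 175 + 121 = 296
log2(68) ≈ 6.0875
V = 296 * 6.0875 = 1801.90

1801.90


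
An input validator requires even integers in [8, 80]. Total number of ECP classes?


Constraint: even integers in [8, 80]
Class 1: x < 8 — out-of-range invalid
Class 2: x in [8,80] but odd — wrong type invalid
Class 3: x in [8,80] and even — valid
Class 4: x > 80 — out-of-range invalid
Total equivalence classes: 4

4 equivalence classes


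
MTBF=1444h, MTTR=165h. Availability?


Availability = MTBF / (MTBF + MTTR)
Availability = 1444 / (1444 + 165)
Availability = 1444 / 1609
Availability = 89.7452%

89.7452%


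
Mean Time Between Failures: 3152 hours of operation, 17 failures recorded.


Formula: MTBF = Total operating time / Number of failures
MTBF = 3152 / 17
MTBF = 185.41 hours

185.41 hours


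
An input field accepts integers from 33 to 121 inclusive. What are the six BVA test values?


Range: [33, 121]
Boundaries: just below min, min, min+1, max-1, max, just above max
Values: [32, 33, 34, 120, 121, 122]

[32, 33, 34, 120, 121, 122]


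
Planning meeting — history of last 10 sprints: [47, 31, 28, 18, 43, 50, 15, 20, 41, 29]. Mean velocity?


Formula: Avg velocity = Total points / Number of sprints
Points: [47, 31, 28, 18, 43, 50, 15, 20, 41, 29]
Sum = 47 + 31 + 28 + 18 + 43 + 50 + 15 + 20 + 41 + 29 = 322
Avg velocity = 322 / 10 = 32.2 points/sprint

32.2 points/sprint


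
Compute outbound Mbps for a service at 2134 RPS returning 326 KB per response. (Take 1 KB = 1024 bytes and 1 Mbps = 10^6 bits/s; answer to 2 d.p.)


Formula: Mbps = payload_bytes * RPS * 8 / 1e6
Payload per request = 326 KB = 326 * 1024 = 333824 bytes
Total bytes/sec = 333824 * 2134 = 712380416
Total bits/sec = 712380416 * 8 = 5699043328
Mbps = 5699043328 / 1e6 = 5699.04

5699.04 Mbps


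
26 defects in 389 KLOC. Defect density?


Defect density = defects / KLOC
Defect density = 26 / 389
Defect density = 0.067 defects/KLOC

0.067 defects/KLOC


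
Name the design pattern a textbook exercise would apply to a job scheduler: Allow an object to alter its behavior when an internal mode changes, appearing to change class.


This matches the State pattern

State


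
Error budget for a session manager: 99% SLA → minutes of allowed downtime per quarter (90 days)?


Formula: allowed downtime = period * (100 - SLA) / 100
Period (quarter (90 days)) = 129600 minutes
Unavailability fraction = (100 - 99.0) / 100
Allowed downtime = 129600 * (100 - 99.0) / 100
Allowed downtime = 1296.0 minutes

1296.0 minutes


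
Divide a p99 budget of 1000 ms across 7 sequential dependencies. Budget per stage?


Formula: per_stage = total_budget / stages
per_stage = 1000 / 7
per_stage = 142.86 ms

142.86 ms


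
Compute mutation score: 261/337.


Mutation score = killed / total * 100
Mutation score = 261 / 337 * 100
Mutation score = 77.45%

77.45%


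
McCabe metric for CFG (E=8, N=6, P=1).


Formula: V(G) = E - N + 2P
V(G) = 8 - 6 + 2*1
V(G) = 2 + 2
V(G) = 4

4


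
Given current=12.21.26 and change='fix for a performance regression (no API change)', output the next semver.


Current: 12.21.26
Change category: 'fix for a performance regression (no API change)' → patch bump
SemVer rule: patch bump → increment PATCH (MAJOR and MINOR unchanged)
New: 12.21.27

12.21.27


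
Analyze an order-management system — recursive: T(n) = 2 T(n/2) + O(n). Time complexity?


Reasoning: master theorem case 2 (merge-sort recurrence)
Complexity: O(n log n)

O(n log n)


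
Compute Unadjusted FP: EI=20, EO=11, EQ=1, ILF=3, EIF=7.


UFP = EI*4 + EO*5 + EQ*4 + ILF*10 + EIF*7
UFP = 20*4 + 11*5 + 1*4 + 3*10 + 7*7
UFP = 80 + 55 + 4 + 30 + 49
UFP = 218

218


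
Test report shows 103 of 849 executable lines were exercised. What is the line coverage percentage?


Coverage = covered / total * 100
Coverage = 103 / 849 * 100
Coverage = 12.13%

12.13%


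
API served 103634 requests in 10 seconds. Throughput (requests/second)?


Formula: throughput = requests / seconds
throughput = 103634 / 10
throughput = 10363.4 requests/second

10363.4 requests/second


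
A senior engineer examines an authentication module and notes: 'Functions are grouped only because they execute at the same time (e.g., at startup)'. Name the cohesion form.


Reasoning: Related by timing only
Type: Temporal cohesion

Temporal cohesion


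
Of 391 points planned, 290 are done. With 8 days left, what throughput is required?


Formula: Required rate = Remaining points / Days left
Remaining = 391 - 290 = 101 points
Required rate = 101 / 8 = 12.63 points/day

12.63 points/day


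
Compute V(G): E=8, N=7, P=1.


Formula: V(G) = E - N + 2P
V(G) = 8 - 7 + 2*1
V(G) = 1 + 2
V(G) = 3

3


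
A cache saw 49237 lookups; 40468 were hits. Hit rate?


Formula: hit rate = hits / (hits + misses) * 100
hit rate = 40468 / (40468 + 8769) * 100
hit rate = 40468 / 49237 * 100
hit rate = 82.19%

82.19%


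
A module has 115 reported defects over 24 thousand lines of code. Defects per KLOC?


Defect density = defects / KLOC
Defect density = 115 / 24
Defect density = 4.792 defects/KLOC

4.792 defects/KLOC


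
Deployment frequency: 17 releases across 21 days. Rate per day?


Formula: deployments per day = releases / days
= 17 / 21
= 0.81 deploys/day
(equivalently, 5.67 deploys/week)

0.81 deploys/day


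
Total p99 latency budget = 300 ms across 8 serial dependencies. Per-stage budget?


Formula: per_stage = total_budget / stages
per_stage = 300 / 8
per_stage = 37.5 ms

37.5 ms


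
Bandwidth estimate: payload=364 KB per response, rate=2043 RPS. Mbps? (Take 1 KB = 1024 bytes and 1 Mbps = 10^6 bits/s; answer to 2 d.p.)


Formula: Mbps = payload_bytes * RPS * 8 / 1e6
Payload per request = 364 KB = 364 * 1024 = 372736 bytes
Total bytes/sec = 372736 * 2043 = 761499648
Total bits/sec = 761499648 * 8 = 6091997184
Mbps = 6091997184 / 1e6 = 6092.0

6092.0 Mbps


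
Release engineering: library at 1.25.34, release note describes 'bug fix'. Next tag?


Current: 1.25.34
Change category: 'bug fix' → patch bump
SemVer rule: patch bump → increment PATCH (MAJOR and MINOR unchanged)
New: 1.25.35

1.25.35


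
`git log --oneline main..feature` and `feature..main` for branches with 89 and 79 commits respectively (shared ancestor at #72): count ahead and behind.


Common ancestor: commit #72
feature commits after divergence: 89 - 72 = 17
main commits after divergence: 79 - 72 = 7
feature is 17 commits ahead of main
main is 7 commits ahead of feature

feature ahead: 17, main ahead: 7


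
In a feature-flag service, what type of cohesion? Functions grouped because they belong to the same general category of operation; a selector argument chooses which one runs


Reasoning: Grouped by category of activity, not by data or sequence
Type: Logical cohesion

Logical cohesion


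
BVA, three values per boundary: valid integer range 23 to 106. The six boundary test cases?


Range: [23, 106]
Boundaries: just below min, min, min+1, max-1, max, just above max
Values: [22, 23, 24, 105, 106, 107]

[22, 23, 24, 105, 106, 107]


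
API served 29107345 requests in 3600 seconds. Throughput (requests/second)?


Formula: throughput = requests / seconds
throughput = 29107345 / 3600
throughput = 8085.37 requests/second

8085.37 requests/second


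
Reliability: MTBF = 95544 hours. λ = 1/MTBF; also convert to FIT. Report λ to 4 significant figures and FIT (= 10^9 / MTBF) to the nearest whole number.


Formula: λ = 1 / MTBF; FIT = λ × 1e9 = 1e9 / MTBF
λ = 1 / 95544 ≈ 1.047e-05 failures/hour
FIT = 1e9 / 95544 ≈ 10466 failures per 1e9 hours (nearest whole number)

λ = 1.047e-05 /h, FIT = 10466


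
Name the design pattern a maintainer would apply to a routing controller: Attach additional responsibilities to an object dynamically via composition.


This matches the Decorator pattern

Decorator


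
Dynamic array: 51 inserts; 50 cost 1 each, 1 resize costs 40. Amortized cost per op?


Formula: Amortized cost = Total cost / Operations
Total cost = (50 * 1) + (1 * 40)
Total cost = 50 + 40 = 90
Amortized = 90 / 51 = 1.7647

1.7647


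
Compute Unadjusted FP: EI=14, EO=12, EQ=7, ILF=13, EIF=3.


UFP = EI*4 + EO*5 + EQ*4 + ILF*10 + EIF*7
UFP = 14*4 + 12*5 + 7*4 + 13*10 + 3*7
UFP = 56 + 60 + 28 + 130 + 21
UFP = 295

295


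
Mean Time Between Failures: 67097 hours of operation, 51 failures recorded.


Formula: MTBF = Total operating time / Number of failures
MTBF = 67097 / 51
MTBF = 1315.63 hours

1315.63 hours


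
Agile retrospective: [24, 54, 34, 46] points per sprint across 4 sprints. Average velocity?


Formula: Avg velocity = Total points / Number of sprints
Points: [24, 54, 34, 46]
Sum = 24 + 54 + 34 + 46 = 158
Avg velocity = 158 / 4 = 39.5 points/sprint

39.5 points/sprint


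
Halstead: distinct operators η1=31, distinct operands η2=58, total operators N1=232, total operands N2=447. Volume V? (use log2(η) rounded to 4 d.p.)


Formula: V = N * log2(η), where N = N1 + N2 and η = η1 + η2
η = 31 + 58 = 89
N = 232 + 447 = 679
log2(89) ≈ 6.4757
V = 679 * 6.4757 = 4397.00

4397.00


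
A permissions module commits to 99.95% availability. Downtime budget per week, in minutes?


Formula: allowed downtime = period * (100 - SLA) / 100
Period (week) = 10080 minutes
Unavailability fraction = (100 - 99.95) / 100
Allowed downtime = 10080 * (100 - 99.95) / 100
Allowed downtime = 5.04 minutes

5.04 minutes


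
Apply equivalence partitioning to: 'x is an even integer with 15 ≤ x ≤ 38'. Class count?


Constraint: even integers in [15, 38]
Class 1: x < 15 — out-of-range invalid
Class 2: x in [15,38] but odd — wrong type invalid
Class 3: x in [15,38] and even — valid
Class 4: x > 38 — out-of-range invalid
Total equivalence classes: 4

4 equivalence classes


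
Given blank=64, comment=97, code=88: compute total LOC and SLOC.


Total LOC = blank + comment + code
Total LOC = 64 + 97 + 88 = 249
SLOC (source only) = code = 88

Total LOC: 249, SLOC: 88


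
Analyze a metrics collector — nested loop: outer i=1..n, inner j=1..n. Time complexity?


Reasoning: n iterations times n iterations
Complexity: O(n^2)

O(n^2)


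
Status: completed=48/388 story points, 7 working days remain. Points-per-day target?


Formula: Required rate = Remaining points / Days left
Remaining = 388 - 48 = 340 points
Required rate = 340 / 7 = 48.57 points/day

48.57 points/day


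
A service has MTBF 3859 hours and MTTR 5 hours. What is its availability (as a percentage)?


Availability = MTBF / (MTBF + MTTR)
Availability = 3859 / (3859 + 5)
Availability = 3859 / 3864
Availability = 99.8706%

99.8706%


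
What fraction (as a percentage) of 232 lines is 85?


Coverage = covered / total * 100
Coverage = 85 / 232 * 100
Coverage = 36.64%

36.64%


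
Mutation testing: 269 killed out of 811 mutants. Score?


Mutation score = killed / total * 100
Mutation score = 269 / 811 * 100
Mutation score = 33.17%

33.17%


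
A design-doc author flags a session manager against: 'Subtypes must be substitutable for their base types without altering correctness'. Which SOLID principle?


This describes the Liskov Substitution Principle (LSP)

Liskov Substitution Principle (LSP)


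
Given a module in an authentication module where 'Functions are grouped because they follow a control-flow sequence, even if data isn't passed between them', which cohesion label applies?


Reasoning: Grouped by order of execution within a routine, not by data flow
Type: Procedural cohesion

Procedural cohesion


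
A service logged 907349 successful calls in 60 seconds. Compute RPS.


Formula: throughput = requests / seconds
throughput = 907349 / 60
throughput = 15122.48 requests/second

15122.48 requests/second


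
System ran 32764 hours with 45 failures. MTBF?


Formula: MTBF = Total operating time / Number of failures
MTBF = 32764 / 45
MTBF = 728.09 hours

728.09 hours


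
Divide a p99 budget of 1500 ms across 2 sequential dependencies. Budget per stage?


Formula: per_stage = total_budget / stages
per_stage = 1500 / 2
per_stage = 750.0 ms

750.0 ms


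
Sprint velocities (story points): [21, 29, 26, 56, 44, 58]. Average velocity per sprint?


Formula: Avg velocity = Total points / Number of sprints
Points: [21, 29, 26, 56, 44, 58]
Sum = 21 + 29 + 26 + 56 + 44 + 58 = 234
Avg velocity = 234 / 6 = 39.0 points/sprint

39.0 points/sprint


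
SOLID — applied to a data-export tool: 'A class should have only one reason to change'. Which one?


This describes the Single Responsibility Principle (SRP)

Single Responsibility Principle (SRP)


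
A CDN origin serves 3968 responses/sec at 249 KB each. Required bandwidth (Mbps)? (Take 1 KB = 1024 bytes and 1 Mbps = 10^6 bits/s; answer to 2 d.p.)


Formula: Mbps = payload_bytes * RPS * 8 / 1e6
Payload per request = 249 KB = 249 * 1024 = 254976 bytes
Total bytes/sec = 254976 * 3968 = 1011744768
Total bits/sec = 1011744768 * 8 = 8093958144
Mbps = 8093958144 / 1e6 = 8093.96

8093.96 Mbps


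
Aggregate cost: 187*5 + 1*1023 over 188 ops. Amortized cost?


Formula: Amortized cost = Total cost / Operations
Total cost = (187 * 5) + (1 * 1023)
Total cost = 935 + 1023 = 1958
Amortized = 1958 / 188 = 10.4149

10.4149


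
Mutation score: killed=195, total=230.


Mutation score = killed / total * 100
Mutation score = 195 / 230 * 100
Mutation score = 84.78%

84.78%


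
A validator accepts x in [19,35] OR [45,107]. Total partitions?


Valid ranges: [19,35] and [45,107]
Class 1: x < 19 — invalid
Class 2: 19 ≤ x ≤ 35 — valid
Class 3: 35 < x < 45 — invalid (gap between ranges)
Class 4: 45 ≤ x ≤ 107 — valid
Class 5: x > 107 — invalid
Total equivalence classes: 5

5 equivalence classes


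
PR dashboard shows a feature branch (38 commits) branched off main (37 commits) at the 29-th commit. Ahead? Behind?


Common ancestor: commit #29
feature commits after divergence: 38 - 29 = 9
main commits after divergence: 37 - 29 = 8
feature is 9 commits ahead of main
main is 8 commits ahead of feature

feature ahead: 9, main ahead: 8


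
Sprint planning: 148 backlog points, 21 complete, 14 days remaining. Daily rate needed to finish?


Formula: Required rate = Remaining points / Days left
Remaining = 148 - 21 = 127 points
Required rate = 127 / 14 = 9.07 points/day

9.07 points/day


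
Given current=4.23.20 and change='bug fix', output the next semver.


Current: 4.23.20
Change category: 'bug fix' → patch bump
SemVer rule: patch bump → increment PATCH (MAJOR and MINOR unchanged)
New: 4.23.21

4.23.21


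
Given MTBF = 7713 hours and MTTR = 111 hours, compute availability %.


Availability = MTBF / (MTBF + MTTR)
Availability = 7713 / (7713 + 111)
Availability = 7713 / 7824
Availability = 98.5813%

98.5813%


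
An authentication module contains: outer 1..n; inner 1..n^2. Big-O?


Reasoning: n times n^2
Complexity: O(n^3)

O(n^3)


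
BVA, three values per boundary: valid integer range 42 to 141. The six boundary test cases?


Range: [42, 141]
Boundaries: just below min, min, min+1, max-1, max, just above max
Values: [41, 42, 43, 140, 141, 142]

[41, 42, 43, 140, 141, 142]


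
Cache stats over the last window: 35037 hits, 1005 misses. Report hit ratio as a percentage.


Formula: hit rate = hits / (hits + misses) * 100
hit rate = 35037 / (35037 + 1005) * 100
hit rate = 35037 / 36042 * 100
hit rate = 97.21%

97.21%


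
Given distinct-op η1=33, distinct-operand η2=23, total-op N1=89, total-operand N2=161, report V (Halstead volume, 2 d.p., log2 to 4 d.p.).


Formula: V = N * log2(η), where N = N1 + N2 and η = η1 + η2
η = 33 + 23 = 56
N = 89 + 161 = 250
log2(56) ≈ 5.8074
V = 250 * 5.8074 = 1451.85

1451.85


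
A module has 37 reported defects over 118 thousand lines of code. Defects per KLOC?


Defect density = defects / KLOC
Defect density = 37 / 118
Defect density = 0.314 defects/KLOC

0.314 defects/KLOC


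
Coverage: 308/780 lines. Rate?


Coverage = covered / total * 100
Coverage = 308 / 780 * 100
Coverage = 39.49%

39.49%


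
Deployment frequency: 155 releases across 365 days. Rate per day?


Formula: deployments per day = releases / days
= 155 / 365
= 0.425 deploys/day
(equivalently, 2.97 deploys/week)

0.425 deploys/day


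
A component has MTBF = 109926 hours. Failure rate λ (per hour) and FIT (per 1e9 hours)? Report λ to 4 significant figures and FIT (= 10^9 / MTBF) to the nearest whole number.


Formula: λ = 1 / MTBF; FIT = λ × 1e9 = 1e9 / MTBF
λ = 1 / 109926 ≈ 9.097e-06 failures/hour
FIT = 1e9 / 109926 ≈ 9097 failures per 1e9 hours (nearest whole number)

λ = 9.097e-06 /h, FIT = 9097


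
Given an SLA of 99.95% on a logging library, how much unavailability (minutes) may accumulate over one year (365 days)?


Formula: allowed downtime = period * (100 - SLA) / 100
Period (year (365 days)) = 525600 minutes
Unavailability fraction = (100 - 99.95) / 100
Allowed downtime = 525600 * (100 - 99.95) / 100
Allowed downtime = 262.8 minutes

262.8 minutes


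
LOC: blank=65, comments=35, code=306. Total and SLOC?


Total LOC = blank + comment + code
Total LOC = 65 + 35 + 306 = 406
SLOC (source only) = code = 306

Total LOC: 406, SLOC: 306


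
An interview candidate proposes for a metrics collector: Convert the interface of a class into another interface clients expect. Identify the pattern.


This matches the Adapter pattern

Adapter
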